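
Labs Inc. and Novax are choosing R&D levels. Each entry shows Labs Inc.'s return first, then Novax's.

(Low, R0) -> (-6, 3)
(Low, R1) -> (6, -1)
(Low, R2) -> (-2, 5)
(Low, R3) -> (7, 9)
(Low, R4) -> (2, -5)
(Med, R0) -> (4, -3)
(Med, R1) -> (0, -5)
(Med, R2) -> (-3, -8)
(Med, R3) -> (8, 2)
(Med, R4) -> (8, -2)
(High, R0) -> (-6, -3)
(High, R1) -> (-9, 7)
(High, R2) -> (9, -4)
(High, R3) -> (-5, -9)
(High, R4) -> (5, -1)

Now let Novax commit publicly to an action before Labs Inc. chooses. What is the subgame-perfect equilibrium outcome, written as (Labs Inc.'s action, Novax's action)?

(Med, R3)

Solve by backward induction (Novax leads).
- R0: Labs Inc. compares -6, 4, -6 and picks Med; Novax would get -3.
- R1: Labs Inc. compares 6, 0, -9 and picks Low; Novax would get -1.
- R2: Labs Inc. compares -2, -3, 9 and picks High; Novax would get -4.
- R3: Labs Inc. compares 7, 8, -5 and picks Med; Novax would get 2.
- R4: Labs Inc. compares 2, 8, 5 and picks Med; Novax would get -2.
Novax's induced payoffs are -3, -1, -4, 2, -2, so Novax commits to R3. Subgame-perfect outcome: (Med, R3) with payoffs (8, 2).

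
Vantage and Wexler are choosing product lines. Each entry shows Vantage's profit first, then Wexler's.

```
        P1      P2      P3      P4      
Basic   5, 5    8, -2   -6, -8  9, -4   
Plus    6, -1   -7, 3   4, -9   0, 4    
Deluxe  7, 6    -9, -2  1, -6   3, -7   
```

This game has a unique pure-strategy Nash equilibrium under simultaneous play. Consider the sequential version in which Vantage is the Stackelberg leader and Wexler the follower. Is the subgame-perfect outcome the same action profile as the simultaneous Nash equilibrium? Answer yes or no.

yes

Work backward from Wexler's decision.
- Basic → Wexler plays P1 (best of 5, -2, -8, -4); Vantage gets 5.
- Plus → Wexler plays P4 (best of -1, 3, -9, 4); Vantage gets 0.
- Deluxe → Wexler plays P1 (best of 6, -2, -6, -7); Vantage gets 7.
Among 5, 0, 7, the best is 7 at Deluxe. Subgame-perfect outcome: (Deluxe, P1) with payoffs (7, 6).
Under simultaneous play:
Vantage's best replies: P1→Deluxe; P2→Basic; P3→Plus; P4→Basic.
Wexler's best replies: Basic→P1; Plus→P4; Deluxe→P1.
Only (Deluxe, P1) has each player best-responding; Nash payoffs (7, 6).
Sequential outcome (Deluxe, P1) coincides with the Nash profile (Deluxe, P1).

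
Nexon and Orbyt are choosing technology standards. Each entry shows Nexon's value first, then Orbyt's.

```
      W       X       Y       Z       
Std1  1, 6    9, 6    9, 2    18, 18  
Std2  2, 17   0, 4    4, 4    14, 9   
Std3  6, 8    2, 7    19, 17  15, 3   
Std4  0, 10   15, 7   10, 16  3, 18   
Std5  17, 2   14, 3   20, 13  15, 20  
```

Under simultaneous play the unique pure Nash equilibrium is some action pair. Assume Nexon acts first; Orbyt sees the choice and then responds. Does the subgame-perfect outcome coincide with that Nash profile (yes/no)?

Orbyt best-responds to each possible Nexon move:
- Std1: BR = Z, leader payoff 18.
- Std2: BR = W, leader payoff 2.
- Std3: BR = Y, leader payoff 19.
- Std4: BR = Z, leader payoff 3.
- Std5: BR = Z, leader payoff 15.
Maximizing over 18, 2, 19, 3, 15, Nexon chooses Std3. Subgame-perfect outcome: (Std3, Y) with payoffs (19, 17).
Under simultaneous play:
Nexon's best replies: W→Std5; X→Std4; Y→Std5; Z→Std1.
Orbyt's best replies: Std1→Z; Std2→W; Std3→Y; Std4→Z; Std5→Z.
Only (Std1, Z) has each player best-responding; Nash payoffs (18, 18).
Sequential outcome (Std3, Y) differs from the Nash profile (Std1, Z).

no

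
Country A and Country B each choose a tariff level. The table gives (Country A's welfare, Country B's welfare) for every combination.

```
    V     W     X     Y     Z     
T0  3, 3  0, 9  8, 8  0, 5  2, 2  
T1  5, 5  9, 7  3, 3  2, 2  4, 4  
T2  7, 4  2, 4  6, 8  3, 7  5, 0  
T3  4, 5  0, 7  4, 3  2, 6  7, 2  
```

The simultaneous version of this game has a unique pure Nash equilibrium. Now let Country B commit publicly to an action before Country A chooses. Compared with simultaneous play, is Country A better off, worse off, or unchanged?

Backward induction with Country B moving first.
- V: BR = T2, leader payoff 4.
- W: BR = T1, leader payoff 7.
- X: BR = T0, leader payoff 8.
- Y: BR = T2, leader payoff 7.
- Z: BR = T3, leader payoff 2.
Among 4, 7, 8, 7, 2, the best is 8 at X. Subgame-perfect outcome: (T0, X) with payoffs (8, 8).
Under simultaneous play:
Country A's best replies: V→T2; W→T1; X→T0; Y→T2; Z→T3.
Country B's best replies: T0→W; T1→W; T2→X; T3→W.
The unique mutual best reply is (T1, W), giving (9, 7).
Country A earns 8 sequentially versus 9 at the Nash outcome: worse off.

worse off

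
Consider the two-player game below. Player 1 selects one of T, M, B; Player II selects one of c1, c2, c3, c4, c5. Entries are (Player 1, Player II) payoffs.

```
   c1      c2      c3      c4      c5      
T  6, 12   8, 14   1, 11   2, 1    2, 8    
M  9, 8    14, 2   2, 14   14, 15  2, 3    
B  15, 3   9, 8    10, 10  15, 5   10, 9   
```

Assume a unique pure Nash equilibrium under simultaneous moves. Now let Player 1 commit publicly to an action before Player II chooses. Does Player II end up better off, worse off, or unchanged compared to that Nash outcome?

better off

Work backward from Player II's decision.
- T → Player II plays c2 (best of 12, 14, 11, 1, 8); Player 1 gets 8.
- M → Player II plays c4 (best of 8, 2, 14, 15, 3); Player 1 gets 14.
- B → Player II plays c3 (best of 3, 8, 10, 5, 9); Player 1 gets 10.
Player 1's induced payoffs are 8, 14, 10, so Player 1 commits to M. Subgame-perfect outcome: (M, c4) with payoffs (14, 15).
Now find the simultaneous Nash equilibrium.
Player 1's best replies: c1→B; c2→M; c3→B; c4→B; c5→B.
Player II's best replies: T→c2; M→c4; B→c3.
Only (B, c3) has each player best-responding; Nash payoffs (10, 10).
Player II earns 15 sequentially versus 10 at the Nash outcome: better off.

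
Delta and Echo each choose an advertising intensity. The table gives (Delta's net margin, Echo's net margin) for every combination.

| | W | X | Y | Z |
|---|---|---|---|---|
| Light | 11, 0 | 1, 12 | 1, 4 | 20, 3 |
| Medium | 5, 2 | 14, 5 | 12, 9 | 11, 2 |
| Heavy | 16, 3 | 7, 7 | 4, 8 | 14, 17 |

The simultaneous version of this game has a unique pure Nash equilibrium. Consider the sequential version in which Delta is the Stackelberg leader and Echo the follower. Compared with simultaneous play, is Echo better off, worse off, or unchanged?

better off

Work backward from Echo's decision.
- Light: BR = X, leader payoff 1.
- Medium: BR = Y, leader payoff 12.
- Heavy: BR = Z, leader payoff 14.
Delta's induced payoffs are 1, 12, 14, so Delta commits to Heavy. Subgame-perfect outcome: (Heavy, Z) with payoffs (14, 17).
Now find the simultaneous Nash equilibrium.
Delta's best replies: W→Heavy; X→Medium; Y→Medium; Z→Light.
Echo's best replies: Light→X; Medium→Y; Heavy→Z.
The unique mutual best reply is (Medium, Y), giving (12, 9).
Echo earns 17 sequentially versus 9 at the Nash outcome: better off.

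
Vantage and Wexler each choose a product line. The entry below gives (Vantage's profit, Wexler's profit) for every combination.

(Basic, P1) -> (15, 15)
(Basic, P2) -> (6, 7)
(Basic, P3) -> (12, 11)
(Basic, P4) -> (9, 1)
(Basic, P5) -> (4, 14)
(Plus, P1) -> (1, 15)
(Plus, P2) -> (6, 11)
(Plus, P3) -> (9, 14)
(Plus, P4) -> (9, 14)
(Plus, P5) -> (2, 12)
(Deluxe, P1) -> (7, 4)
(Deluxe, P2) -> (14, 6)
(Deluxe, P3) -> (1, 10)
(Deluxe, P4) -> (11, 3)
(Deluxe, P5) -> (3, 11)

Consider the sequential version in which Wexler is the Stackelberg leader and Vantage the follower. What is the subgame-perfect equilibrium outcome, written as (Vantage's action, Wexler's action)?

(Basic, P1)

Backward induction with Wexler moving first.
- P1 → Vantage plays Basic (best of 15, 1, 7); Wexler gets 15.
- P2 → Vantage plays Deluxe (best of 6, 6, 14); Wexler gets 6.
- P3 → Vantage plays Basic (best of 12, 9, 1); Wexler gets 11.
- P4 → Vantage plays Deluxe (best of 9, 9, 11); Wexler gets 3.
- P5 → Vantage plays Basic (best of 4, 2, 3); Wexler gets 14.
Among 15, 6, 11, 3, 14, the best is 15 at P1. Subgame-perfect outcome: (Basic, P1) with payoffs (15, 15).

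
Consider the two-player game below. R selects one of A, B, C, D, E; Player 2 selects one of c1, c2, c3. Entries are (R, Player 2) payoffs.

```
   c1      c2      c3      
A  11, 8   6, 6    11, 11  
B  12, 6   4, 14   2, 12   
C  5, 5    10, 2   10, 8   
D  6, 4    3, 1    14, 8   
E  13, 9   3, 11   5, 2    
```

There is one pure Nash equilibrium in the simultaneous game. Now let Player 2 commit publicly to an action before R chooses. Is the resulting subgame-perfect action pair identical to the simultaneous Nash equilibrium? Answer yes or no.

no

Backward induction with Player 2 moving first.
- c1 → R plays E (best of 11, 12, 5, 6, 13); Player 2 gets 9.
- c2 → R plays C (best of 6, 4, 10, 3, 3); Player 2 gets 2.
- c3 → R plays D (best of 11, 2, 10, 14, 5); Player 2 gets 8.
Maximizing over 9, 2, 8, Player 2 chooses c1. Subgame-perfect outcome: (E, c1) with payoffs (13, 9).
Under simultaneous play:
R's best replies: c1→E; c2→C; c3→D.
Player 2's best replies: A→c3; B→c2; C→c3; D→c3; E→c2.
The unique mutual best reply is (D, c3), giving (14, 8).
Sequential outcome (E, c1) differs from the Nash profile (D, c3).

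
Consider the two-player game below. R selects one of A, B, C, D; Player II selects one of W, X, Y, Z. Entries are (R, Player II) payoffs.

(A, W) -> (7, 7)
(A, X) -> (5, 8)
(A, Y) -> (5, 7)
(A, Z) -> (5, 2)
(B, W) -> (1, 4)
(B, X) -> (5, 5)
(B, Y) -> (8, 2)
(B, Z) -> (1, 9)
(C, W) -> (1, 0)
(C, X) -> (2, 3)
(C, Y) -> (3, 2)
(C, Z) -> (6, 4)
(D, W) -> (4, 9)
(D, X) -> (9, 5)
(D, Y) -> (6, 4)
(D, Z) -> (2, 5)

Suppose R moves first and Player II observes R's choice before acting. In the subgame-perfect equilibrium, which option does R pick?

C

Work backward from Player II's decision.
- A: Player II compares 7, 8, 7, 2 and picks X; R would get 5.
- B: Player II compares 4, 5, 2, 9 and picks Z; R would get 1.
- C: Player II compares 0, 3, 2, 4 and picks Z; R would get 6.
- D: Player II compares 9, 5, 4, 5 and picks W; R would get 4.
R's induced payoffs are 5, 1, 6, 4, so R commits to C. Subgame-perfect outcome: (C, Z) with payoffs (6, 4).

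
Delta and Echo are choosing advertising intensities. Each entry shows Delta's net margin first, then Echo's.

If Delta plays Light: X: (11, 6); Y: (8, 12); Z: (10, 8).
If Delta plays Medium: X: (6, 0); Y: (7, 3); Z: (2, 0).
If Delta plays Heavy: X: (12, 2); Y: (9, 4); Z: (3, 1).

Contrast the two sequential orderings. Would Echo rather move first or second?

first

If Delta leads: Echo's best replies are Light→Y, Medium→Y, Heavy→Y; Delta's induced payoffs 8, 7, 9; outcome (Heavy, Y), payoffs (9, 4).
If Echo leads: Delta's best replies are X→Heavy, Y→Heavy, Z→Light; Echo's induced payoffs 2, 4, 8; outcome (Light, Z), payoffs (10, 8).
Echo gets 8 moving first and 4 moving second, so Echo prefers to move first.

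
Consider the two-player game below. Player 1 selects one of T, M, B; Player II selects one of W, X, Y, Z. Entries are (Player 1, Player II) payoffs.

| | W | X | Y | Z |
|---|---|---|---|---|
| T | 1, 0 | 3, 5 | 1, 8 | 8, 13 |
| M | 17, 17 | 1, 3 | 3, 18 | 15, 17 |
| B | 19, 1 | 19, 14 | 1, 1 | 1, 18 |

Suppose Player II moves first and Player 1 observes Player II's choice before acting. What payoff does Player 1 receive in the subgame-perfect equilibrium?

Backward induction with Player II moving first.
- W: Player 1 compares 1, 17, 19 and picks B; Player II would get 1.
- X: Player 1 compares 3, 1, 19 and picks B; Player II would get 14.
- Y: Player 1 compares 1, 3, 1 and picks M; Player II would get 18.
- Z: Player 1 compares 8, 15, 1 and picks M; Player II would get 17.
Player II's induced payoffs are 1, 14, 18, 17, so Player II commits to Y. Subgame-perfect outcome: (M, Y) with payoffs (3, 18).

3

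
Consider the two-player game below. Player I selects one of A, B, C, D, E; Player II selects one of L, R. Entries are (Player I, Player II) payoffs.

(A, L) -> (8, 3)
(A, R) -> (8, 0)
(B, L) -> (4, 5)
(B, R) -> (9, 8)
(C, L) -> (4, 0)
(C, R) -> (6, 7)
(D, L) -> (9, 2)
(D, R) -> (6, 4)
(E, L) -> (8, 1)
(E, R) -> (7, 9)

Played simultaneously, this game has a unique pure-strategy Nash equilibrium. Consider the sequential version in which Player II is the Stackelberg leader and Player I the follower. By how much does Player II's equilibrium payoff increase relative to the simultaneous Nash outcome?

Backward induction with Player II moving first.
- L → Player I plays D (best of 8, 4, 4, 9, 8); Player II gets 2.
- R → Player I plays B (best of 8, 9, 6, 6, 7); Player II gets 8.
Maximizing over 2, 8, Player II chooses R. Subgame-perfect outcome: (B, R) with payoffs (9, 8).
For the simultaneous game, intersect best replies.
Player I's best replies: L→D; R→B.
Player II's best replies: A→L; B→R; C→R; D→R; E→R.
Only (B, R) has each player best-responding; Nash payoffs (9, 8).
Player II's commitment gain: 8 − 8 = 0.

0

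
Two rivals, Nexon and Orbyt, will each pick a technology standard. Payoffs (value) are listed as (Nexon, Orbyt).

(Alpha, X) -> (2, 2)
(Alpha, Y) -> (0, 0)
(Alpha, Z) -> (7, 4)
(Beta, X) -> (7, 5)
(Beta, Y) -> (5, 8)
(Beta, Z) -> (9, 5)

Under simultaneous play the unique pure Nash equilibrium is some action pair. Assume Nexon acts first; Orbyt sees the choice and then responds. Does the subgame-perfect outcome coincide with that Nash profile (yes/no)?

Orbyt best-responds to each possible Nexon move:
- Alpha: BR = Z, leader payoff 7.
- Beta: BR = Y, leader payoff 5.
Among 7, 5, the best is 7 at Alpha. Subgame-perfect outcome: (Alpha, Z) with payoffs (7, 4).
Under simultaneous play:
Nexon's best replies: X→Beta; Y→Beta; Z→Beta.
Orbyt's best replies: Alpha→Z; Beta→Y.
Only (Beta, Y) has each player best-responding; Nash payoffs (5, 8).
Sequential outcome (Alpha, Z) differs from the Nash profile (Beta, Y).

no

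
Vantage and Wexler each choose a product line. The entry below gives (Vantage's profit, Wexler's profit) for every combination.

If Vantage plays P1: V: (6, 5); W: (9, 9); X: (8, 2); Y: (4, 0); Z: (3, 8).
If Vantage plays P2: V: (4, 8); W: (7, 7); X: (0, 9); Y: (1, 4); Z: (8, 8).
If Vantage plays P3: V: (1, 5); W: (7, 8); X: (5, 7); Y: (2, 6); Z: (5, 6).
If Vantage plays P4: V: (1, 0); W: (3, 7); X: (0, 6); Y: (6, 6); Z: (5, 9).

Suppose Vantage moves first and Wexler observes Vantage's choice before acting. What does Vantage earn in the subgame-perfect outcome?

Wexler best-responds to each possible Vantage move:
- P1: BR = W, leader payoff 9.
- P2: BR = X, leader payoff 0.
- P3: BR = W, leader payoff 7.
- P4: BR = Z, leader payoff 5.
Among 9, 0, 7, 5, the best is 9 at P1. Subgame-perfect outcome: (P1, W) with payoffs (9, 9).

9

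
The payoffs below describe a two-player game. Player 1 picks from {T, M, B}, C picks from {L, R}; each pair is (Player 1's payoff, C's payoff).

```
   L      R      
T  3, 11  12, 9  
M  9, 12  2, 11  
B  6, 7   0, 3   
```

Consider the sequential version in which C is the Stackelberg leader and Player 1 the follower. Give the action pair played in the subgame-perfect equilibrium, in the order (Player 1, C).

Backward induction with C moving first.
- L: BR = M, leader payoff 12.
- R: BR = T, leader payoff 9.
C's induced payoffs are 12, 9, so C commits to L. Subgame-perfect outcome: (M, L) with payoffs (9, 12).

(M, L)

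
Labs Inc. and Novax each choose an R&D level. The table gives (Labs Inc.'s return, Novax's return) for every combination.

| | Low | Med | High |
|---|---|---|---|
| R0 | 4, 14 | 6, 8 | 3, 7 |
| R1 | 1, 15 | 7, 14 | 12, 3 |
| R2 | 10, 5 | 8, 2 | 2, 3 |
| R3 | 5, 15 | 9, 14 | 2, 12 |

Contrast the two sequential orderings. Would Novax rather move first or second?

If Labs Inc. leads: Novax's best replies are R0→Low, R1→Low, R2→Low, R3→Low; Labs Inc.'s induced payoffs 4, 1, 10, 5; outcome (R2, Low), payoffs (10, 5).
If Novax leads: Labs Inc.'s best replies are Low→R2, Med→R3, High→R1; Novax's induced payoffs 5, 14, 3; outcome (R3, Med), payoffs (9, 14).
Novax gets 14 moving first and 5 moving second, so Novax prefers to move first.

first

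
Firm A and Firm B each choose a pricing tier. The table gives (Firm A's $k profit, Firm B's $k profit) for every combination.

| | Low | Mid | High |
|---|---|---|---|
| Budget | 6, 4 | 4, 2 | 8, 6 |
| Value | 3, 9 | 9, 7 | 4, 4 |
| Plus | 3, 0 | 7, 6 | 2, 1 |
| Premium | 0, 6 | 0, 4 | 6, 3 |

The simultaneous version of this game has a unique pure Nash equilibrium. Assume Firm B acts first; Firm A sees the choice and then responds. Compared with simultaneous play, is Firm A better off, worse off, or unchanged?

Backward induction with Firm B moving first.
- Low: BR = Budget, leader payoff 4.
- Mid: BR = Value, leader payoff 7.
- High: BR = Budget, leader payoff 6.
Among 4, 7, 6, the best is 7 at Mid. Subgame-perfect outcome: (Value, Mid) with payoffs (9, 7).
For the simultaneous game, intersect best replies.
Firm A's best replies: Low→Budget; Mid→Value; High→Budget.
Firm B's best replies: Budget→High; Value→Low; Plus→Mid; Premium→Low.
Only (Budget, High) has each player best-responding; Nash payoffs (8, 6).
Firm A earns 9 sequentially versus 8 at the Nash outcome: better off.

better off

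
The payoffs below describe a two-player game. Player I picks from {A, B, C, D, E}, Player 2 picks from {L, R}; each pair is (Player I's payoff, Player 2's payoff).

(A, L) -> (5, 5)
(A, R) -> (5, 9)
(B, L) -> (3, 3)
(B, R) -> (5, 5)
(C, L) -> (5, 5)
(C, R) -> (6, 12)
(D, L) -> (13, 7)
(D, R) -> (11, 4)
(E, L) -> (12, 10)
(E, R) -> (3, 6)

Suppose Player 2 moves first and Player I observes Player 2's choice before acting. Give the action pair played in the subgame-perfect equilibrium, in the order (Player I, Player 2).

Backward induction with Player 2 moving first.
- L: BR = D, leader payoff 7.
- R: BR = D, leader payoff 4.
Player 2's induced payoffs are 7, 4, so Player 2 commits to L. Subgame-perfect outcome: (D, L) with payoffs (13, 7).

(D, L)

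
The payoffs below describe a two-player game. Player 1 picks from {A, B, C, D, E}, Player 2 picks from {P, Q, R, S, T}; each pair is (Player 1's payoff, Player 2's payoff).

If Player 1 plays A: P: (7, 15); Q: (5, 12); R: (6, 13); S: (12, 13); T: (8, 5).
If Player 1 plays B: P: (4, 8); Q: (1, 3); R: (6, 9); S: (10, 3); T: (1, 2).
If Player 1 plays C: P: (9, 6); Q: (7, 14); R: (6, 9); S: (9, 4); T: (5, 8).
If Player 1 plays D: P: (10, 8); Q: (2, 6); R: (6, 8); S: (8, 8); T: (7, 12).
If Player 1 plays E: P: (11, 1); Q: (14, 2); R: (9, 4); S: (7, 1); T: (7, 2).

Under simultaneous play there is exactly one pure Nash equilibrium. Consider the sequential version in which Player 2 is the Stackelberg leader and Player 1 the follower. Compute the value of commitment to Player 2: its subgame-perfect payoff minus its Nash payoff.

Backward induction with Player 2 moving first.
- P: BR = E, leader payoff 1.
- Q: BR = E, leader payoff 2.
- R: BR = E, leader payoff 4.
- S: BR = A, leader payoff 13.
- T: BR = A, leader payoff 5.
Maximizing over 1, 2, 4, 13, 5, Player 2 chooses S. Subgame-perfect outcome: (A, S) with payoffs (12, 13).
For the simultaneous game, intersect best replies.
Player 1's best replies: P→E; Q→E; R→E; S→A; T→A.
Player 2's best replies: A→P; B→R; C→Q; D→T; E→R.
Only (E, R) has each player best-responding; Nash payoffs (9, 4).
Player 2's commitment gain: 13 − 4 = 9.

9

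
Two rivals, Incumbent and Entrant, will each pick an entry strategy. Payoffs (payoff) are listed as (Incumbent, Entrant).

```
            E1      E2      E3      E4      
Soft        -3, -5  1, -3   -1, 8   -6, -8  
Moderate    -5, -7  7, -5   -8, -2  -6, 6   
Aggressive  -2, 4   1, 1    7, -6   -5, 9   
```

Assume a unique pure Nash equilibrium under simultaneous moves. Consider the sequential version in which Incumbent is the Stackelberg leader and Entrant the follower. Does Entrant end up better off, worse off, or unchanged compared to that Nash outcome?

worse off

Solve by backward induction (Incumbent leads).
- Soft: BR = E3, leader payoff -1.
- Moderate: BR = E4, leader payoff -6.
- Aggressive: BR = E4, leader payoff -5.
Incumbent's induced payoffs are -1, -6, -5, so Incumbent commits to Soft. Subgame-perfect outcome: (Soft, E3) with payoffs (-1, 8).
Under simultaneous play:
Incumbent's best replies: E1→Aggressive; E2→Moderate; E3→Aggressive; E4→Aggressive.
Entrant's best replies: Soft→E3; Moderate→E4; Aggressive→E4.
Only (Aggressive, E4) has each player best-responding; Nash payoffs (-5, 9).
Entrant earns 8 sequentially versus 9 at the Nash outcome: worse off.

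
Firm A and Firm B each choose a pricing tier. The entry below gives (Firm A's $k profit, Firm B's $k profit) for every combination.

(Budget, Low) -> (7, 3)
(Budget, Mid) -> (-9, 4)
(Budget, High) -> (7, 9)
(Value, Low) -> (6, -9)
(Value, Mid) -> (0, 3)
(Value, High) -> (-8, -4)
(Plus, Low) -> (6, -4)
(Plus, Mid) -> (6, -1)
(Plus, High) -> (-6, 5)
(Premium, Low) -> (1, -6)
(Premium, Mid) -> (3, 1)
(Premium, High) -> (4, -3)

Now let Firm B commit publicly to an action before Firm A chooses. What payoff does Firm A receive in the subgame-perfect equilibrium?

7

Firm A best-responds to each possible Firm B move:
- Low: BR = Budget, leader payoff 3.
- Mid: BR = Plus, leader payoff -1.
- High: BR = Budget, leader payoff 9.
Firm B's induced payoffs are 3, -1, 9, so Firm B commits to High. Subgame-perfect outcome: (Budget, High) with payoffs (7, 9).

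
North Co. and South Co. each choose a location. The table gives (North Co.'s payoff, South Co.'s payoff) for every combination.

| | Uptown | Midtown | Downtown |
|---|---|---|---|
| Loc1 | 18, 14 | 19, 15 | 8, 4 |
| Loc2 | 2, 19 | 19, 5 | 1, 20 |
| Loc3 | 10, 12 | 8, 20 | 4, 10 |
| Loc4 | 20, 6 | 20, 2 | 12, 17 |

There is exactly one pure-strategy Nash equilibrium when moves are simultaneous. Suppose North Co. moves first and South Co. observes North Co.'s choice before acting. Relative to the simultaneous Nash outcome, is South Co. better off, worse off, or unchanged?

Backward induction with North Co. moving first.
- Loc1: South Co. compares 14, 15, 4 and picks Midtown; North Co. would get 19.
- Loc2: South Co. compares 19, 5, 20 and picks Downtown; North Co. would get 1.
- Loc3: South Co. compares 12, 20, 10 and picks Midtown; North Co. would get 8.
- Loc4: South Co. compares 6, 2, 17 and picks Downtown; North Co. would get 12.
North Co.'s induced payoffs are 19, 1, 8, 12, so North Co. commits to Loc1. Subgame-perfect outcome: (Loc1, Midtown) with payoffs (19, 15).
For the simultaneous game, intersect best replies.
North Co.'s best replies: Uptown→Loc4; Midtown→Loc4; Downtown→Loc4.
South Co.'s best replies: Loc1→Midtown; Loc2→Downtown; Loc3→Midtown; Loc4→Downtown.
The unique mutual best reply is (Loc4, Downtown), giving (12, 17).
South Co. earns 15 sequentially versus 17 at the Nash outcome: worse off.

worse off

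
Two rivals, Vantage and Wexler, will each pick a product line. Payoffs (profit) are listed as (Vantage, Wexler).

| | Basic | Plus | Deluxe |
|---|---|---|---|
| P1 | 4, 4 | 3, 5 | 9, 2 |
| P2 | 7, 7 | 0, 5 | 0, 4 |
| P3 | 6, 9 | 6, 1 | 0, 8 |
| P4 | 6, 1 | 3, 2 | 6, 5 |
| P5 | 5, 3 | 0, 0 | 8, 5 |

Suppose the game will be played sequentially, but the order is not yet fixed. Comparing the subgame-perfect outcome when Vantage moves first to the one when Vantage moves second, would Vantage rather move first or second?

If Vantage leads: Wexler's best replies are P1→Plus, P2→Basic, P3→Basic, P4→Deluxe, P5→Deluxe; Vantage's induced payoffs 3, 7, 6, 6, 8; outcome (P5, Deluxe), payoffs (8, 5).
If Wexler leads: Vantage's best replies are Basic→P2, Plus→P3, Deluxe→P1; Wexler's induced payoffs 7, 1, 2; outcome (P2, Basic), payoffs (7, 7).
Vantage gets 8 moving first and 7 moving second, so Vantage prefers to move first.

first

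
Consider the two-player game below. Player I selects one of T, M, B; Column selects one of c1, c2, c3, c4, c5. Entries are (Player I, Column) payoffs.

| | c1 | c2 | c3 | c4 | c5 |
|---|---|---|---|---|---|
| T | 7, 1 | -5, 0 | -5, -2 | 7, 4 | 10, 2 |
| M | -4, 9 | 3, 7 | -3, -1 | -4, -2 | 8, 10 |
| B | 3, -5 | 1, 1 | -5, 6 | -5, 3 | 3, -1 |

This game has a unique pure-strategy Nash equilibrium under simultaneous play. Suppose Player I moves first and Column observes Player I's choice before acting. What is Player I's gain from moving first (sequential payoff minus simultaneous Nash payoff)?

Backward induction with Player I moving first.
- T: BR = c4, leader payoff 7.
- M: BR = c5, leader payoff 8.
- B: BR = c3, leader payoff -5.
Player I's induced payoffs are 7, 8, -5, so Player I commits to M. Subgame-perfect outcome: (M, c5) with payoffs (8, 10).
Now find the simultaneous Nash equilibrium.
Player I's best replies: c1→T; c2→M; c3→M; c4→T; c5→T.
Column's best replies: T→c4; M→c5; B→c3.
The unique mutual best reply is (T, c4), giving (7, 4).
Player I's commitment gain: 8 − 7 = 1.

1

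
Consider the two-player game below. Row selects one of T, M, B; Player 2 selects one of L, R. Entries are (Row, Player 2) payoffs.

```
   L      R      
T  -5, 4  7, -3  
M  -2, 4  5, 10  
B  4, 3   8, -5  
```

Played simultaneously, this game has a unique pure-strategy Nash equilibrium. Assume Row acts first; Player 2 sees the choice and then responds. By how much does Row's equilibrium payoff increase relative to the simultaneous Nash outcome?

Player 2 best-responds to each possible Row move:
- T: BR = L, leader payoff -5.
- M: BR = R, leader payoff 5.
- B: BR = L, leader payoff 4.
Maximizing over -5, 5, 4, Row chooses M. Subgame-perfect outcome: (M, R) with payoffs (5, 10).
Under simultaneous play:
Row's best replies: L→B; R→B.
Player 2's best replies: T→L; M→R; B→L.
The unique mutual best reply is (B, L), giving (4, 3).
Row's commitment gain: 5 − 4 = 1.

1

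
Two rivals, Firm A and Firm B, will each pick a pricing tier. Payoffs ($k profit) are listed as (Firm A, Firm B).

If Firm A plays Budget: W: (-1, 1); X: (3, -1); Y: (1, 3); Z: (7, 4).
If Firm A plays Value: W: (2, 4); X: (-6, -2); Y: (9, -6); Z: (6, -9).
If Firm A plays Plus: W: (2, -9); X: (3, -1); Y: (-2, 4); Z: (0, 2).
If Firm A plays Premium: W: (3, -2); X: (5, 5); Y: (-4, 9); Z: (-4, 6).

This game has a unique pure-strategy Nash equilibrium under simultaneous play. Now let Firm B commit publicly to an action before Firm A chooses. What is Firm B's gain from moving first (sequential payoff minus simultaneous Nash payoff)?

1

Solve by backward induction (Firm B leads).
- W: BR = Premium, leader payoff -2.
- X: BR = Premium, leader payoff 5.
- Y: BR = Value, leader payoff -6.
- Z: BR = Budget, leader payoff 4.
Firm B's induced payoffs are -2, 5, -6, 4, so Firm B commits to X. Subgame-perfect outcome: (Premium, X) with payoffs (5, 5).
For the simultaneous game, intersect best replies.
Firm A's best replies: W→Premium; X→Premium; Y→Value; Z→Budget.
Firm B's best replies: Budget→Z; Value→W; Plus→Y; Premium→Y.
The unique mutual best reply is (Budget, Z), giving (7, 4).
Firm B's commitment gain: 5 − 4 = 1.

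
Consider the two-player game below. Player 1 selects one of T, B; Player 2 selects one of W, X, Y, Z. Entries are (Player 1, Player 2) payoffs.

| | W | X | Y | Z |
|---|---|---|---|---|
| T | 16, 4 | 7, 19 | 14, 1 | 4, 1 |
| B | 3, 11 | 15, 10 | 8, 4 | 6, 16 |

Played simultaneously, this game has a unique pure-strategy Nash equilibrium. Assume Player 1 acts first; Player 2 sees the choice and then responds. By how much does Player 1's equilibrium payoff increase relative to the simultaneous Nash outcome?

1

Solve by backward induction (Player 1 leads).
- T → Player 2 plays X (best of 4, 19, 1, 1); Player 1 gets 7.
- B → Player 2 plays Z (best of 11, 10, 4, 16); Player 1 gets 6.
Maximizing over 7, 6, Player 1 chooses T. Subgame-perfect outcome: (T, X) with payoffs (7, 19).
For the simultaneous game, intersect best replies.
Player 1's best replies: W→T; X→B; Y→T; Z→B.
Player 2's best replies: T→X; B→Z.
Only (B, Z) has each player best-responding; Nash payoffs (6, 16).
Player 1's commitment gain: 7 − 6 = 1.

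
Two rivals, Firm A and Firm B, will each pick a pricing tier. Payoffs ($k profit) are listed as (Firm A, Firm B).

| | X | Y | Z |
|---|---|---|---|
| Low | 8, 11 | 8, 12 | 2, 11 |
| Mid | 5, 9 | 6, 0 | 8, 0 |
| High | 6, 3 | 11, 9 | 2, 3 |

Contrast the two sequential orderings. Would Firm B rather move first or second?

If Firm A leads: Firm B's best replies are Low→Y, Mid→X, High→Y; Firm A's induced payoffs 8, 5, 11; outcome (High, Y), payoffs (11, 9).
If Firm B leads: Firm A's best replies are X→Low, Y→High, Z→Mid; Firm B's induced payoffs 11, 9, 0; outcome (Low, X), payoffs (8, 11).
Firm B gets 11 moving first and 9 moving second, so Firm B prefers to move first.

first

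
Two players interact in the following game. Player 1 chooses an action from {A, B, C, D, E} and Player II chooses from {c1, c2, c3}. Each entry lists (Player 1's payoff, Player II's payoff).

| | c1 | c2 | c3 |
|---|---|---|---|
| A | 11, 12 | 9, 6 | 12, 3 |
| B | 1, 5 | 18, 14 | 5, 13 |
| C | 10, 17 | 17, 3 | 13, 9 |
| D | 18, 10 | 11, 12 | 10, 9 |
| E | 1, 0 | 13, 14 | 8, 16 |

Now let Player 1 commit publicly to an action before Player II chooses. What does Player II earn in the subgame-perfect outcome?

14

Solve by backward induction (Player 1 leads).
- A → Player II plays c1 (best of 12, 6, 3); Player 1 gets 11.
- B → Player II plays c2 (best of 5, 14, 13); Player 1 gets 18.
- C → Player II plays c1 (best of 17, 3, 9); Player 1 gets 10.
- D → Player II plays c2 (best of 10, 12, 9); Player 1 gets 11.
- E → Player II plays c3 (best of 0, 14, 16); Player 1 gets 8.
Player 1's induced payoffs are 11, 18, 10, 11, 8, so Player 1 commits to B. Subgame-perfect outcome: (B, c2) with payoffs (18, 14).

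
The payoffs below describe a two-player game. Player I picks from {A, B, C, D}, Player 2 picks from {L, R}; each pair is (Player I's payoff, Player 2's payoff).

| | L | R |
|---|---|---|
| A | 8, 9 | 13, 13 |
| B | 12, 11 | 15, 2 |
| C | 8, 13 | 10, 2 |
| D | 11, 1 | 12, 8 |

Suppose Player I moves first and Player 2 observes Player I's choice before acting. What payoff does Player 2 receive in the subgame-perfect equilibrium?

Player 2 best-responds to each possible Player I move:
- A: Player 2 compares 9, 13 and picks R; Player I would get 13.
- B: Player 2 compares 11, 2 and picks L; Player I would get 12.
- C: Player 2 compares 13, 2 and picks L; Player I would get 8.
- D: Player 2 compares 1, 8 and picks R; Player I would get 12.
Maximizing over 13, 12, 8, 12, Player I chooses A. Subgame-perfect outcome: (A, R) with payoffs (13, 13).

13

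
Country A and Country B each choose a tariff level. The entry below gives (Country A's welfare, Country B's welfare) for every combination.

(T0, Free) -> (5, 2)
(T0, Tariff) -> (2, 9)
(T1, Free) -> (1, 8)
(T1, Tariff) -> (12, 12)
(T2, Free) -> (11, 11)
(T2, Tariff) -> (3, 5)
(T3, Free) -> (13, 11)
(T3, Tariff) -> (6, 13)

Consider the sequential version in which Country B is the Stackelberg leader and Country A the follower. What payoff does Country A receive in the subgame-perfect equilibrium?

Backward induction with Country B moving first.
- Free: Country A compares 5, 1, 11, 13 and picks T3; Country B would get 11.
- Tariff: Country A compares 2, 12, 3, 6 and picks T1; Country B would get 12.
Maximizing over 11, 12, Country B chooses Tariff. Subgame-perfect outcome: (T1, Tariff) with payoffs (12, 12).

12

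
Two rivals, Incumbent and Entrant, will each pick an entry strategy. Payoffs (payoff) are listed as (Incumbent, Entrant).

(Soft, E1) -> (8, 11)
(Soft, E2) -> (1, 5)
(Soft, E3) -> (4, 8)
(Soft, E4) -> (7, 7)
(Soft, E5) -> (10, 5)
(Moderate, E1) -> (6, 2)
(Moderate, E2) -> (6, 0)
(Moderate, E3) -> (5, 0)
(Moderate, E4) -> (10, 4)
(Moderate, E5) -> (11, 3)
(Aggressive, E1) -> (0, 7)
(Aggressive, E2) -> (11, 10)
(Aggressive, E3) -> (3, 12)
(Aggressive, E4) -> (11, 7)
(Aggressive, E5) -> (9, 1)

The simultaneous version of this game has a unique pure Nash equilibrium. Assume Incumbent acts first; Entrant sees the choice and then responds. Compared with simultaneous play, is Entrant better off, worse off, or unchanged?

worse off

Backward induction with Incumbent moving first.
- Soft: BR = E1, leader payoff 8.
- Moderate: BR = E4, leader payoff 10.
- Aggressive: BR = E3, leader payoff 3.
Maximizing over 8, 10, 3, Incumbent chooses Moderate. Subgame-perfect outcome: (Moderate, E4) with payoffs (10, 4).
Under simultaneous play:
Incumbent's best replies: E1→Soft; E2→Aggressive; E3→Moderate; E4→Aggressive; E5→Moderate.
Entrant's best replies: Soft→E1; Moderate→E4; Aggressive→E3.
The unique mutual best reply is (Soft, E1), giving (8, 11).
Entrant earns 4 sequentially versus 11 at the Nash outcome: worse off.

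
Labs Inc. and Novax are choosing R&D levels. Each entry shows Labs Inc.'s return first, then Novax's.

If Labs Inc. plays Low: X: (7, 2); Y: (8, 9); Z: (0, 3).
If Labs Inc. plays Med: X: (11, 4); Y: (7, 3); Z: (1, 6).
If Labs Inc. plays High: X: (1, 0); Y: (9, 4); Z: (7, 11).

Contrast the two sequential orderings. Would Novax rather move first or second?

If Labs Inc. leads: Novax's best replies are Low→Y, Med→Z, High→Z; Labs Inc.'s induced payoffs 8, 1, 7; outcome (Low, Y), payoffs (8, 9).
If Novax leads: Labs Inc.'s best replies are X→Med, Y→High, Z→High; Novax's induced payoffs 4, 4, 11; outcome (High, Z), payoffs (7, 11).
Novax gets 11 moving first and 9 moving second, so Novax prefers to move first.

first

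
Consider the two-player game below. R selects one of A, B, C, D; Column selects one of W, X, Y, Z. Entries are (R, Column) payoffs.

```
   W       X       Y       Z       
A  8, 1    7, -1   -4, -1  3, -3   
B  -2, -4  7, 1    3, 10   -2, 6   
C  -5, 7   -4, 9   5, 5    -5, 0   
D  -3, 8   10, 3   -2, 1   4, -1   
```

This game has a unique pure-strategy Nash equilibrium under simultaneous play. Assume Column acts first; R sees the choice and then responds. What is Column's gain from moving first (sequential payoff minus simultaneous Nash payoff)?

4

Solve by backward induction (Column leads).
- W: R compares 8, -2, -5, -3 and picks A; Column would get 1.
- X: R compares 7, 7, -4, 10 and picks D; Column would get 3.
- Y: R compares -4, 3, 5, -2 and picks C; Column would get 5.
- Z: R compares 3, -2, -5, 4 and picks D; Column would get -1.
Maximizing over 1, 3, 5, -1, Column chooses Y. Subgame-perfect outcome: (C, Y) with payoffs (5, 5).
For the simultaneous game, intersect best replies.
R's best replies: W→A; X→D; Y→C; Z→D.
Column's best replies: A→W; B→Y; C→X; D→W.
Only (A, W) has each player best-responding; Nash payoffs (8, 1).
Column's commitment gain: 5 − 1 = 4.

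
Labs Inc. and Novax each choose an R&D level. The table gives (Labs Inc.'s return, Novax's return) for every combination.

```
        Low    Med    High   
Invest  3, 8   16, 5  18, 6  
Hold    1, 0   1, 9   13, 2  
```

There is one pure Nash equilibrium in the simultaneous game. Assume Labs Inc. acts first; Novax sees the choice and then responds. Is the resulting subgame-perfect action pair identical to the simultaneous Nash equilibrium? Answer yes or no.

yes

Novax best-responds to each possible Labs Inc. move:
- Invest: Novax compares 8, 5, 6 and picks Low; Labs Inc. would get 3.
- Hold: Novax compares 0, 9, 2 and picks Med; Labs Inc. would get 1.
Maximizing over 3, 1, Labs Inc. chooses Invest. Subgame-perfect outcome: (Invest, Low) with payoffs (3, 8).
Under simultaneous play:
Labs Inc.'s best replies: Low→Invest; Med→Invest; High→Invest.
Novax's best replies: Invest→Low; Hold→Med.
Only (Invest, Low) has each player best-responding; Nash payoffs (3, 8).
Sequential outcome (Invest, Low) coincides with the Nash profile (Invest, Low).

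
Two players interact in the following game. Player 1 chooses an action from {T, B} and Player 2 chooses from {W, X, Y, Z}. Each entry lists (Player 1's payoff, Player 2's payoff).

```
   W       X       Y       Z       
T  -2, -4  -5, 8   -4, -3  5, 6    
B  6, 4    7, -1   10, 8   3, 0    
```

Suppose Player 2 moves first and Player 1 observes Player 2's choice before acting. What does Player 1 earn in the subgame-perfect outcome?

Backward induction with Player 2 moving first.
- W → Player 1 plays B (best of -2, 6); Player 2 gets 4.
- X → Player 1 plays B (best of -5, 7); Player 2 gets -1.
- Y → Player 1 plays B (best of -4, 10); Player 2 gets 8.
- Z → Player 1 plays T (best of 5, 3); Player 2 gets 6.
Among 4, -1, 8, 6, the best is 8 at Y. Subgame-perfect outcome: (B, Y) with payoffs (10, 8).

10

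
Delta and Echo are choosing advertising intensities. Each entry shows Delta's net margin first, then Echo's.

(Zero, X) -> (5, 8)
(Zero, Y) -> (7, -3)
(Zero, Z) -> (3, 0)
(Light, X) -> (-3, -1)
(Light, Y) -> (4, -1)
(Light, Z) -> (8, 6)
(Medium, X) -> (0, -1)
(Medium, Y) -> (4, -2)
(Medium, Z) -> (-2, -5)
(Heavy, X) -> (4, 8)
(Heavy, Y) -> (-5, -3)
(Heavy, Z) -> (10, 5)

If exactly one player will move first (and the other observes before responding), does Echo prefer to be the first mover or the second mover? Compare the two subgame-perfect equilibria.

first

If Delta leads: Echo's best replies are Zero→X, Light→Z, Medium→X, Heavy→X; Delta's induced payoffs 5, 8, 0, 4; outcome (Light, Z), payoffs (8, 6).
If Echo leads: Delta's best replies are X→Zero, Y→Zero, Z→Heavy; Echo's induced payoffs 8, -3, 5; outcome (Zero, X), payoffs (5, 8).
Echo gets 8 moving first and 6 moving second, so Echo prefers to move first.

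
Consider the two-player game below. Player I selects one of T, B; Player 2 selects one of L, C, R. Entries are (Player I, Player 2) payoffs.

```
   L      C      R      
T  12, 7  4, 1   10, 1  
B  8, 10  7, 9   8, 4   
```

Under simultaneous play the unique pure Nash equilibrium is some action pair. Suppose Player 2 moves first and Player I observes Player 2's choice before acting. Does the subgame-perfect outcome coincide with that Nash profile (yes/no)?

Player I best-responds to each possible Player 2 move:
- L: Player I compares 12, 8 and picks T; Player 2 would get 7.
- C: Player I compares 4, 7 and picks B; Player 2 would get 9.
- R: Player I compares 10, 8 and picks T; Player 2 would get 1.
Maximizing over 7, 9, 1, Player 2 chooses C. Subgame-perfect outcome: (B, C) with payoffs (7, 9).
For the simultaneous game, intersect best replies.
Player I's best replies: L→T; C→B; R→T.
Player 2's best replies: T→L; B→L.
Only (T, L) has each player best-responding; Nash payoffs (12, 7).
Sequential outcome (B, C) differs from the Nash profile (T, L).

no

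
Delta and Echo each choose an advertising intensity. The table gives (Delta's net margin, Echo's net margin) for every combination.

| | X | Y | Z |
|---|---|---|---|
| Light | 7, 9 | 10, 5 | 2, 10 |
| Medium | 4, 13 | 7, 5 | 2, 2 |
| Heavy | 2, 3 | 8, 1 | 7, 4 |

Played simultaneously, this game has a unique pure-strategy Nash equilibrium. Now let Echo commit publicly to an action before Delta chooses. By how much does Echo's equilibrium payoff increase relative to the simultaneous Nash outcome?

5

Work backward from Delta's decision.
- X: BR = Light, leader payoff 9.
- Y: BR = Light, leader payoff 5.
- Z: BR = Heavy, leader payoff 4.
Among 9, 5, 4, the best is 9 at X. Subgame-perfect outcome: (Light, X) with payoffs (7, 9).
For the simultaneous game, intersect best replies.
Delta's best replies: X→Light; Y→Light; Z→Heavy.
Echo's best replies: Light→Z; Medium→X; Heavy→Z.
Only (Heavy, Z) has each player best-responding; Nash payoffs (7, 4).
Echo's commitment gain: 9 − 4 = 5.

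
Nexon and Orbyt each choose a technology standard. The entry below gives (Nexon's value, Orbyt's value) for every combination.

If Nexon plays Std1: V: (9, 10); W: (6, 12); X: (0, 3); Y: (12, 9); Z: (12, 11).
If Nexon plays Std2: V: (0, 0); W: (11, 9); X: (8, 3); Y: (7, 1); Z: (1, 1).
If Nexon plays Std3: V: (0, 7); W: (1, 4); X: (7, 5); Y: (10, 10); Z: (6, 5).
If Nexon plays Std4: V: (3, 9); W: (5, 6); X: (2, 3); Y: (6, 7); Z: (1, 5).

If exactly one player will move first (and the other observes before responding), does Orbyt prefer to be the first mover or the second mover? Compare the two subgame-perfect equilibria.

If Nexon leads: Orbyt's best replies are Std1→W, Std2→W, Std3→Y, Std4→V; Nexon's induced payoffs 6, 11, 10, 3; outcome (Std2, W), payoffs (11, 9).
If Orbyt leads: Nexon's best replies are V→Std1, W→Std2, X→Std2, Y→Std1, Z→Std1; Orbyt's induced payoffs 10, 9, 3, 9, 11; outcome (Std1, Z), payoffs (12, 11).
Orbyt gets 11 moving first and 9 moving second, so Orbyt prefers to move first.

first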